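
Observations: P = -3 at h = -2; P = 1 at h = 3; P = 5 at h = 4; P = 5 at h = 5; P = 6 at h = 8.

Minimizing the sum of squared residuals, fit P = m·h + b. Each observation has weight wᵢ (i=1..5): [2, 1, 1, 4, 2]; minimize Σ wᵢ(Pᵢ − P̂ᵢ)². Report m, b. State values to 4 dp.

m = 0.9752, b = -0.6033

Entries of MᵀWM: Σwᵢ·h·h = 261, Σwᵢ·h = 39, Σwᵢ·1 = 10.
And Σwᵢ·h·P = 231, Σwᵢ·P = 32.
So MᵀWM·[m, b]ᵀ = MᵀWP: [[261, 39]; [39, 10]]·[m, b]ᵀ = [231, 32]ᵀ.
Δ = 261·10 − 39² = 1089.
m = (231·10 − 39·32)/1089 = 118/121; b = (261·32 − 39·231)/1089 = -73/121.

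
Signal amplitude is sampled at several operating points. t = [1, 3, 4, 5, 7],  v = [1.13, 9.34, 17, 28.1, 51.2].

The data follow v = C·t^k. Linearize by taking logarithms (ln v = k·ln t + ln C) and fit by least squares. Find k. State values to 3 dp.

k = 1.972

With ln vᵢ as the transformed response and ln tᵢ as the regressor:
Over the data: Σln t = 6.0403, Σ(ln t)² = 9.5056, Σln v = 12.4612, Σln t·ln v = 19.4096.
Normal system: [[9.5056, 6.0403]; [6.0403, 5]]·[k, ln C]ᵀ = [19.4096, 12.4612]ᵀ.
Slope k = (n·Σln t·ln v − Σln t·Σln v)/(n·Σ(ln t)² − (Σln t)²) = (5·19.4096 − 6.0403·12.4612)/11.0434 = 1.97212; ln C = (Σln v − k·Σln t)/n = 0.10982.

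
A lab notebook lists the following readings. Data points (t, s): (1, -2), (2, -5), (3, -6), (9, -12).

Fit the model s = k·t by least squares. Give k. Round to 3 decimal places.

k = -1.453

Normal-equation sums: Σt·t = 95.
Moment sums: Σt·s = -138.
AᵀA·[k]ᵀ = Aᵀs becomes [[95]]·[k]ᵀ = [-138]ᵀ.
k = (-138)/95 = -1.45263.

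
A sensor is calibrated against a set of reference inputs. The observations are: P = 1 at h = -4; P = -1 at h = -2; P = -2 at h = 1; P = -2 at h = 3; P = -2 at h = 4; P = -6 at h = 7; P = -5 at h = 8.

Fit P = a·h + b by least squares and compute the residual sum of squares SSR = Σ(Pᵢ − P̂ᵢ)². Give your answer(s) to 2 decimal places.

The normal system AᵀA·[a, b]ᵀ = AᵀP is [[159, 17]; [17, 7]]·[a, b]ᵀ = [-100, -17]ᵀ.
det = 159·7 − 17² = 824.
a = ((-100)·7 − 17·(-17))/824 = -411/824; b = (159·(-17) − 17·(-100))/824 = -1003/824.
Residuals: 183/824, -643/824, -117/412, 147/206, 999/824, -133/103, 171/824; SSR = 3649/824.

SSR = 4.43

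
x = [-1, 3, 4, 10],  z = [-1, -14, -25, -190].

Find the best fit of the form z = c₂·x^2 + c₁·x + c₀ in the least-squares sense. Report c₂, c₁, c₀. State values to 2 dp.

Forming MᵀM = [[10338, 1090, 126]; [1090, 126, 16]; [126, 16, 4]] and Mᵀz = [-19527, -2041, -230]ᵀ gives MᵀM·[c₂, c₁, c₀]ᵀ = Mᵀz.
Inverting the 3×3 Gram matrix, [c₂, c₁, c₀]ᵀ = [-52289/25741, 57603/51482, 51790/25741]ᵀ.

c₂ = -2.03, c₁ = 1.12, c₀ = 2.01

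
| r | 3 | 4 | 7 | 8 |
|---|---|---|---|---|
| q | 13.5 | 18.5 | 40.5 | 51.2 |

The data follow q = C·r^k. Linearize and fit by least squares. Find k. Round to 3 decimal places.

k = 1.361

Linearized form: ln q = k·ln r + ln C. From the 4 transformed points,
Σln r = 6.5103, Σ(ln r)² = 11.2394, Σln q = 13.1575, Σln r·ln q = 22.2908.
Equations: 11.2394·k + 6.5103·ln C = 22.2908;  6.5103·k + 4·ln C = 13.1575.
Slope k = (n·Σln r·ln q − Σln r·Σln q)/(n·Σ(ln r)² − (Σln r)²) = (4·22.2908 − 6.5103·13.1575)/2.5742 = 1.36137; ln C = (Σln q − k·Σln r)/n = 1.07366.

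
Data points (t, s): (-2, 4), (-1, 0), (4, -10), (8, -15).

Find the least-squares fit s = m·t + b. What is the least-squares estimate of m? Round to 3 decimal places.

m = -1.865

Normal-equation sums: Σt·t = 85, Σt = 9, Σ1 = 4.
For Mᵀs: Σt·s = -168, Σs = -21.
MᵀM·[m, b]ᵀ = Mᵀs becomes [[85, 9]; [9, 4]]·[m, b]ᵀ = [-168, -21]ᵀ.
Eliminating b: 4·(row 1) − 9·(row 2) gives 259·m = 4·(-168) − 9·(-21) = -483, so m = -69/37.
Then b = ((-21) − 9·(-69/37))/4 = -39/37.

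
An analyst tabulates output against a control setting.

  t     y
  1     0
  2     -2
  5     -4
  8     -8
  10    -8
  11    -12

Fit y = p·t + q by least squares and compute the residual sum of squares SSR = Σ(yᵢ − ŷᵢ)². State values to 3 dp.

SSR = 5.359

Entries of MᵀM: Σt·t = 315, Σt = 37, Σ1 = 6.
And Σt·y = -300, Σy = -34.
Δ = 315·6 − 37² = 521.
p = ((-300)·6 − 37·(-34))/521 = -542/521; q = (315·(-34) − 37·(-300))/521 = 390/521.
Residuals: 152/521, -348/521, 236/521, -222/521, 862/521, -680/521; SSR = 2792/521.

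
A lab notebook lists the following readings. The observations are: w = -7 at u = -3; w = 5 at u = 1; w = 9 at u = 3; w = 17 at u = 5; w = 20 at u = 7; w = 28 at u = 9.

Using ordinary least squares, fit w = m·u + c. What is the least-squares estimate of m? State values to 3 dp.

XᵀX·[m, c]ᵀ = Xᵀw reads: 174·m + 22·c = 530;  22·m + 6·c = 72.
det = 174·6 − 22² = 560.
m = (530·6 − 22·72)/560 = 57/20; c = (174·72 − 22·530)/560 = 31/20.

m = 2.850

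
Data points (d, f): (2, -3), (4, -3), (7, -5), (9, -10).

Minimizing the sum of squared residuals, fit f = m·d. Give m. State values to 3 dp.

Entries of MᵀM: Σd·d = 150.
And Σd·f = -143.
m = (-143)/150 = -0.953333.

m = -0.953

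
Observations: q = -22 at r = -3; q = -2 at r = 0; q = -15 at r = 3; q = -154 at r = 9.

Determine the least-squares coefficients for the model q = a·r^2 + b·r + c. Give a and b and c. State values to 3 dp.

a = -2.010, b = 1.103, c = -0.982

Entries of XᵀX: Σr^2·r^2 = 6723, Σr^2·r = 729, Σr^2 = 99, Σr·r = 99, Σr = 9, Σ1 = 4.
For Xᵀq: Σr^2·q = -12807, Σr·q = -1365, Σq = -193.
Normal equations: [[6723, 729, 99]; [729, 99, 9]; [99, 9, 4]]·[a, b, c]ᵀ = [-12807, -1365, -193]ᵀ.
Solving the 3×3 system (Gaussian elimination) gives a = -199/99, b = 182/165, c = -54/55.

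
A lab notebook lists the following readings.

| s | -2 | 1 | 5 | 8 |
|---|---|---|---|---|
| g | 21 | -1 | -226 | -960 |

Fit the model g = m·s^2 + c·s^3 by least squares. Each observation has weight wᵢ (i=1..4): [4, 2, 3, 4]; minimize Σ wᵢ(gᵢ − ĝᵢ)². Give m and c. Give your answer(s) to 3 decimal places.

m = 0.981, c = -1.998

The normal equations are: 18325·m + 140321·c = -262376;  140321·m + 1095709·c = -2051504.
(Σwᵢ·s^2·s^2 = 18325, Σwᵢ·s^2·s^3 = 140321, Σwᵢ·s^3·s^3 = 1095709, Σwᵢ·s^2·g = -262376, Σwᵢ·s^3·g = -2051504.)
Eliminating c: 1095709·(row 1) − 140321·(row 2) gives 388884384·m = 1095709·(-262376) − 140321·(-2051504) = 381348200, so m = 47668525/48610548.
Then c = ((-2051504) − 140321·(47668525/48610548))/1095709 = -97118513/48610548.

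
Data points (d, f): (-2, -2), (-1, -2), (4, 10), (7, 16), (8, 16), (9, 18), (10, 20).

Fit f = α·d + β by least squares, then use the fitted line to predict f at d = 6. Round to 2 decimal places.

Entries of XᵀX: Σd·d = 315, Σd = 35, Σ1 = 7.
Right-hand side: Σd·f = 648, Σf = 76.
det = 315·7 − 35² = 980.
α = (648·7 − 35·76)/980 = 67/35; β = (315·76 − 35·648)/980 = 9/7.
At d = 6: f̂ = (67/35)·(6) + (9/7)·(1) = 447/35.

f̂ = 12.77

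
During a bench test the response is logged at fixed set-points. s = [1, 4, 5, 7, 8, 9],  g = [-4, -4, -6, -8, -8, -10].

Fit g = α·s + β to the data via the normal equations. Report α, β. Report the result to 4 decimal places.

α = -0.7692, β = -2.3077

The normal system XᵀX·[α, β]ᵀ = Xᵀg is [[236, 34]; [34, 6]]·[α, β]ᵀ = [-260, -40]ᵀ.
Determinant 236·6 − 34² = 260.
α = ((-260)·6 − 34·(-40))/260 = -10/13; β = (236·(-40) − 34·(-260))/260 = -30/13.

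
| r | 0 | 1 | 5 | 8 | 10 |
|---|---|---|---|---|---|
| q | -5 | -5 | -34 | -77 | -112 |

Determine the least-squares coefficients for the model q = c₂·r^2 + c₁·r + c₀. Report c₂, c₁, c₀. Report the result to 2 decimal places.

c₂ = -0.96, c₁ = -1.30, c₀ = -3.96

Entries of XᵀX: Σr^2·r^2 = 14722, Σr^2·r = 1638, Σr^2 = 190, Σr·r = 190, Σr = 24, Σ1 = 5.
Moment sums: Σr^2·q = -16983, Σr·q = -1911, Σq = -233.
Inverting the 3×3 Gram matrix, [c₂, c₁, c₀]ᵀ = [-337/352, -459/352, -697/176]ᵀ.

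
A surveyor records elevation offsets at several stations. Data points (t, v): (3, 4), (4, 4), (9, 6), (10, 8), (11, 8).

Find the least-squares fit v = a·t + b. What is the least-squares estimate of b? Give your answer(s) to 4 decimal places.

b = 2.1053

From the data, Σt·t = 327, Σt = 37, Σ1 = 5.
For Mᵀv: Σt·v = 250, Σv = 30.
So MᵀM·[a, b]ᵀ = Mᵀv: [[327, 37]; [37, 5]]·[a, b]ᵀ = [250, 30]ᵀ.
Δ = 327·5 − 37² = 266.
a = (250·5 − 37·30)/266 = 10/19; b = (327·30 − 37·250)/266 = 40/19.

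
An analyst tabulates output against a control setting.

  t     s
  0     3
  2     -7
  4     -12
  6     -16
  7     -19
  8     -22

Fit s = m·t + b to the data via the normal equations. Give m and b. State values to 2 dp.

m = -2.92, b = 0.95

Normal-equation sums: Σt·t = 169, Σt = 27, Σ1 = 6.
Moment sums: Σt·s = -467, Σs = -73.
MᵀM·[m, b]ᵀ = Mᵀs becomes [[169, 27]; [27, 6]]·[m, b]ᵀ = [-467, -73]ᵀ.
Δ = 169·6 − 27² = 285.
m = ((-467)·6 − 27·(-73))/285 = -277/95; b = (169·(-73) − 27·(-467))/285 = 272/285.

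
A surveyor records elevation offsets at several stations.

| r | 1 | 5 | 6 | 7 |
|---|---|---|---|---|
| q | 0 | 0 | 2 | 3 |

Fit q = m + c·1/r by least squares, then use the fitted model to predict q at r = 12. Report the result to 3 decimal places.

AᵀA·[m, c]ᵀ = Aᵀq reads: 4·m + (317/210)·c = 5;  (317/210)·m + (47989/44100)·c = 16/21.
det = 4·(47989/44100) − (317/210)² = 10163/4900.
m = (5·(47989/44100) − (317/210)·(16/21))/(10163/4900) = 21025/10163; c = (4·(16/21) − (317/210)·5)/(10163/4900) = -22050/10163.
At r = 12: q̂ = (21025/10163)·(1) + (-22050/10163)·(1/12) = 38375/20326.

q̂ = 1.888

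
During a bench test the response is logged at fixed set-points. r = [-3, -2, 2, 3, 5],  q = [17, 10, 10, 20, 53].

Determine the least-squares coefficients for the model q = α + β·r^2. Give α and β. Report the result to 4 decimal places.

Setting ∂/∂α … = 0 gives: 5·α + 51·β = 110;  51·α + 819·β = 1738.
(Σ1 = 5, Σr^2 = 51, Σr^2·r^2 = 819, Σq = 110, Σr^2·q = 1738.)
Δ = 5·819 − 51² = 1494.
α = (110·819 − 51·1738)/1494 = 242/249; β = (5·1738 − 51·110)/1494 = 1540/747.

α = 0.9719, β = 2.0616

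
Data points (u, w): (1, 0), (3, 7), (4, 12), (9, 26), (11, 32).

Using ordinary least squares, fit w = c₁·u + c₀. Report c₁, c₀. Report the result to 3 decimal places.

c₁ = 3.143, c₀ = -2.202

Normal-equation sums: Σu·u = 228, Σu = 28, Σ1 = 5.
For Aᵀw: Σu·w = 655, Σw = 77.
Δ = 228·5 − 28² = 356.
c₁ = (655·5 − 28·77)/356 = 1119/356; c₀ = (228·77 − 28·655)/356 = -196/89.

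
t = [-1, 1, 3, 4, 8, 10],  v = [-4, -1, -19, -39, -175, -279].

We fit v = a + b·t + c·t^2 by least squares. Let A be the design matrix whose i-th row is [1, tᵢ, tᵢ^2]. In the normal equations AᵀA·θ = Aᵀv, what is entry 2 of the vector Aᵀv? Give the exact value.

-4400

Entry 2 ↔ basis t, so (Aᵀv)_{2} = Σᵢ (t)·vᵢ = (-1)·(-4) + (1)·(-1) + (3)·(-19) + (4)·(-39) + (8)·(-175) + (10)·(-279) = -4400.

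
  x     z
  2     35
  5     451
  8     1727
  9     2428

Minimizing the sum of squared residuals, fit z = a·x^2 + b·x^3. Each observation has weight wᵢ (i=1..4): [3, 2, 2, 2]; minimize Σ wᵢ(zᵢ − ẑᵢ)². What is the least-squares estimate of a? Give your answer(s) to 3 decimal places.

Sums needed: Σwᵢ·x^2·x^2 = 22612, Σwᵢ·x^2·x^3 = 189980, Σwᵢ·x^3·x^3 = 1618612.
Moment sums: Σwᵢ·x^2·z = 637362, Σwᵢ·x^3·z = 5422062.
So MᵀWM·[a, b]ᵀ = MᵀWz: [[22612, 189980]; [189980, 1618612]]·[a, b]ᵀ = [637362, 5422062]ᵀ.
det = 22612·1618612 − 189980² = 507654144.
a = (637362·1618612 − 189980·5422062)/507654144 = 16233779/5288064; b = (22612·5422062 − 189980·637362)/507654144 = 15808679/5288064.

a = 3.070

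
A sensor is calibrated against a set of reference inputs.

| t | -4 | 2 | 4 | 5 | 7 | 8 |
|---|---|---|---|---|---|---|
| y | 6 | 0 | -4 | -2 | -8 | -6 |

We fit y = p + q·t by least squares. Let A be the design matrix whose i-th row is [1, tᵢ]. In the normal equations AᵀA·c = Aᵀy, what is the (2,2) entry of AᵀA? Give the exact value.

Row 2 ↔ basis t, column 2 ↔ basis t, so (AᵀA)_{2,2} = Σᵢ (t)·(t) = (-4)·(-4) + (2)·(2) + (4)·(4) + (5)·(5) + (7)·(7) + (8)·(8) = 174.

174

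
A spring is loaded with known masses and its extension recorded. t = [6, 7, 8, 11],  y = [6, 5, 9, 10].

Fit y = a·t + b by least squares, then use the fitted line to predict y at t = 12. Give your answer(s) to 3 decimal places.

The normal equations are: 270·a + 32·b = 253;  32·a + 4·b = 30.
(Σt·t = 270, Σt = 32, Σ1 = 4, Σt·y = 253, Σy = 30.)
det = 270·4 − 32² = 56.
a = (253·4 − 32·30)/56 = 13/14; b = (270·30 − 32·253)/56 = 1/14.
At t = 12: ŷ = (13/14)·(12) + (1/14)·(1) = 157/14.

ŷ = 11.214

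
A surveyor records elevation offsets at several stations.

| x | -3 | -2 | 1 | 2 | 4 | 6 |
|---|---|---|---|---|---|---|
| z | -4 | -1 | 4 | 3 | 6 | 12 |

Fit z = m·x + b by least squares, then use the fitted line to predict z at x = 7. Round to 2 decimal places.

ẑ = 12.25

From the data, Σx·x = 70, Σx = 8, Σ1 = 6.
And Σx·z = 120, Σz = 20.
Normal equations: [[70, 8]; [8, 6]]·[m, b]ᵀ = [120, 20]ᵀ.
Δ = 70·6 − 8² = 356.
m = (120·6 − 8·20)/356 = 140/89; b = (70·20 − 8·120)/356 = 110/89.
At x = 7: ẑ = (140/89)·(7) + (110/89)·(1) = 1090/89.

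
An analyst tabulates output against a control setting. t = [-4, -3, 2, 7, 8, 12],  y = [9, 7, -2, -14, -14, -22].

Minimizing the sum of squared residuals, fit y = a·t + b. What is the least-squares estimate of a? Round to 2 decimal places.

With design matrix A, AᵀA = [[286, 22]; [22, 6]] and Aᵀy = [-535, -36]ᵀ.
Eliminating b: 6·(row 1) − 22·(row 2) gives 1232·a = 6·(-535) − 22·(-36) = -2418, so a = -1209/616.
Then b = ((-36) − 22·(-1209/616))/6 = 67/56.

a = -1.96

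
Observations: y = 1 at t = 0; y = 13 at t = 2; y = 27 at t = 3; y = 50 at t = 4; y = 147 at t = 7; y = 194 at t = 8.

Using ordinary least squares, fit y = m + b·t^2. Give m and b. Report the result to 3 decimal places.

Compute the Gram sums: Σ1 = 6, Σt^2 = 142, Σt^2·t^2 = 6850.
Right-hand side: Σy = 432, Σt^2·y = 20714.
Normal equations: [[6, 142]; [142, 6850]]·[m, b]ᵀ = [432, 20714]ᵀ.
Eliminating b: 6850·(row 1) − 142·(row 2) gives 20936·m = 6850·432 − 142·20714 = 17812, so m = 4453/5234.
Then b = (20714 − 142·(4453/5234))/6850 = 15735/5234.

m = 0.851, b = 3.006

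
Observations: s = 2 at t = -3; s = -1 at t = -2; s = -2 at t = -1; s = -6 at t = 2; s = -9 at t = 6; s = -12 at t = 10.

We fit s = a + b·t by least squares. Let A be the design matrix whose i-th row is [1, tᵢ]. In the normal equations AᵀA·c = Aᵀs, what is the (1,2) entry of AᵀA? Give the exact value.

12

Row 1 ↔ basis 1, column 2 ↔ basis t, so (AᵀA)_{1,2} = Σᵢ t = (1)·(-3) + (1)·(-2) + (1)·(-1) + (1)·(2) + (1)·(6) + (1)·(10) = 12.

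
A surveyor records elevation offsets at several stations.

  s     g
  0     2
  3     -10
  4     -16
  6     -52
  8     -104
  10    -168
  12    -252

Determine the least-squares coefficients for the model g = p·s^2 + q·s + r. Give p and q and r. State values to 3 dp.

With design matrix A, AᵀA = [[36465, 3547, 369]; [3547, 369, 43]; [369, 43, 7]] and Aᵀg = [-61962, -5942, -600]ᵀ.
Row-reducing yields p = -127744/63371, q = 196131/63371, r = 97329/63371.

p = -2.016, q = 3.095, r = 1.536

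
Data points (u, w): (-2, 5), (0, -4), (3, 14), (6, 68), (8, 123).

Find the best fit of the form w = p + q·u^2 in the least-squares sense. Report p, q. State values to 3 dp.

p = -3.538, q = 1.980

Sums needed: Σ1 = 5, Σu^2 = 113, Σu^2·u^2 = 5489.
For Aᵀw: Σw = 206, Σu^2·w = 10466.
So AᵀA·[p, q]ᵀ = Aᵀw: [[5, 113]; [113, 5489]]·[p, q]ᵀ = [206, 10466]ᵀ.
Eliminating q: 5489·(row 1) − 113·(row 2) gives 14676·p = 5489·206 − 113·10466 = -51924, so p = -4327/1223.
Then q = (10466 − 113·(-4327/1223))/5489 = 2421/1223.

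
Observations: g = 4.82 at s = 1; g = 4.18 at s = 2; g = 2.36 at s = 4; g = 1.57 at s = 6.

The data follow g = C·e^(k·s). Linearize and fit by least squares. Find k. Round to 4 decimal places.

k = -0.2334

Linearized form: ln g = k·s + ln C. From the 4 transformed points,
Sums: Σs = 13.0000, Σ(s)² = 57.0000, Σln g = 4.3128, Σs·ln g = 10.5745.
Normal system: [[57.0000, 13.0000]; [13.0000, 4]]·[k, ln C]ᵀ = [10.5745, 4.3128]ᵀ.
Slope k = (n·Σs·ln g − Σs·Σln g)/(n·Σ(s)² − (Σs)²) = (4·10.5745 − 13.0000·4.3128)/59.0000 = -0.23337; ln C = (Σln g − k·Σs)/n = 1.83665.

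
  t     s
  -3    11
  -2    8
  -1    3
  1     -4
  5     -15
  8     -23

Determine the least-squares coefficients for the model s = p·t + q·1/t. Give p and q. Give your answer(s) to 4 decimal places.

From the data, Σt·t = 104, Σt·1/t = 6, Σ1/t·1/t = 34801/14400.
For Aᵀs: Σt·s = -315, Σ1/t·s = -493/24.
AᵀA·[p, q]ᵀ = Aᵀs becomes [[104, 6]; [6, 34801/14400]]·[p, q]ᵀ = [-315, -493/24]ᵀ.
Δ = 104·(34801/14400) − 6² = 387613/1800.
p = ((-315)·(34801/14400) − 6·(-493/24))/(387613/1800) = -9187515/3100904; q = (104·(-493/24) − 6·(-315))/(387613/1800) = -443400/387613.

p = -2.9629, q = -1.1439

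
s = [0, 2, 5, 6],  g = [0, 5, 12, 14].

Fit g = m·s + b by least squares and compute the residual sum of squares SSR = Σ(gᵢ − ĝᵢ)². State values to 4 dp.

SSR = 0.1099

Sums needed: Σs·s = 65, Σs = 13, Σ1 = 4.
Moment sums: Σs·g = 154, Σg = 31.
So AᵀA·[m, b]ᵀ = Aᵀg: [[65, 13]; [13, 4]]·[m, b]ᵀ = [154, 31]ᵀ.
Δ = 65·4 − 13² = 91.
m = (154·4 − 13·31)/91 = 213/91; b = (65·31 − 13·154)/91 = 1/7.
Residuals: -1/7, 16/91, 2/13, -17/91; SSR = 10/91.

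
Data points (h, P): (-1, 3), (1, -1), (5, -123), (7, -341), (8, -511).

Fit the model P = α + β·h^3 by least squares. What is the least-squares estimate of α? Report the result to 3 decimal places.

Forming XᵀX = [[5, 980]; [980, 395420]] and XᵀP = [-973, -393974]ᵀ gives XᵀX·[α, β]ᵀ = XᵀP.
Δ = 5·395420 − 980² = 1016700.
α = ((-973)·395420 − 980·(-393974))/1016700 = 67543/50835; β = (5·(-393974) − 980·(-973))/1016700 = -101633/101670.

α = 1.329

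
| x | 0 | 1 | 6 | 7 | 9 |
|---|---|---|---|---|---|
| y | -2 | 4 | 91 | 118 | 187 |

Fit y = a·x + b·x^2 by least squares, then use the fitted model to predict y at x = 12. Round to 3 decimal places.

ŷ = 318.976

The normal system MᵀM·[a, b]ᵀ = Mᵀy is [[167, 1289]; [1289, 10259]]·[a, b]ᵀ = [3059, 24209]ᵀ.
Δ = 167·10259 − 1289² = 51732.
a = (3059·10259 − 1289·24209)/51732 = 14740/4311; b = (167·24209 − 1289·3059)/51732 = 8321/4311.
At x = 12: ŷ = (14740/4311)·(12) + (8321/4311)·(144) = 458368/1437.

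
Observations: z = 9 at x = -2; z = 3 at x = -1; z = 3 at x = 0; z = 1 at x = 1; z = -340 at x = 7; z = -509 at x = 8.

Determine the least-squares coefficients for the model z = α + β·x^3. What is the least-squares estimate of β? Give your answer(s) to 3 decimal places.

Normal-equation sums: Σ1 = 6, Σx^3 = 847, Σx^3·x^3 = 379859.
Moment sums: Σz = -833, Σx^3·z = -377302.
Normal equations: [[6, 847]; [847, 379859]]·[α, β]ᵀ = [-833, -377302]ᵀ.
Determinant 6·379859 − 847² = 1561745.
α = ((-833)·379859 − 847·(-377302))/1561745 = 3152247/1561745; β = (6·(-377302) − 847·(-833))/1561745 = -1558261/1561745.

β = -0.998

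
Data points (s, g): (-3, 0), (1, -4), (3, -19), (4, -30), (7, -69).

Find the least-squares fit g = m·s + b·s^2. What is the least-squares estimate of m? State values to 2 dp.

MᵀM·[m, b]ᵀ = Mᵀg reads: 84·m + 408·b = -664;  408·m + 2820·b = -4036.
det = 84·2820 − 408² = 70416.
m = ((-664)·2820 − 408·(-4036))/70416 = -1568/489; b = (84·(-4036) − 408·(-664))/70416 = -473/489.

m = -3.21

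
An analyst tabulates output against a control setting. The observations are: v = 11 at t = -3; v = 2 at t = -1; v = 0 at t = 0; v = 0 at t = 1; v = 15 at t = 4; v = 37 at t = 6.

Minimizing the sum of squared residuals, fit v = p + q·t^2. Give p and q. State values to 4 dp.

Compute the Gram sums: Σ1 = 6, Σt^2 = 63, Σt^2·t^2 = 1635.
Right-hand side: Σv = 65, Σt^2·v = 1673.
AᵀA·[p, q]ᵀ = Aᵀv becomes [[6, 63]; [63, 1635]]·[p, q]ᵀ = [65, 1673]ᵀ.
Eliminating q: 1635·(row 1) − 63·(row 2) gives 5841·p = 1635·65 − 63·1673 = 876, so p = 292/1947.
Then q = (1673 − 63·(292/1947))/1635 = 1981/1947.

p = 0.1500, q = 1.0175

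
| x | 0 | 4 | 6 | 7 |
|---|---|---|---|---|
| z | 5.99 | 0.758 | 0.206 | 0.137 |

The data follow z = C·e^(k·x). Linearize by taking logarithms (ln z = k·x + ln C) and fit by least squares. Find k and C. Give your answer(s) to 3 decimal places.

k = -0.549, C = 6.157

Taking logs, ln z = k·x + ln C, so regress ln z on x.
Sums: Σx = 17.0000, Σ(x)² = 101.0000, Σln z = -2.0546, Σx·ln z = -24.5020.
Normal system: [[101.0000, 17.0000]; [17.0000, 4]]·[k, ln C]ᵀ = [-24.5020, -2.0546]ᵀ.
Δ = 101.0000·4 − (17.0000)² = 115.0000; k = (-24.5020·4 − 17.0000·-2.0546)/115.0000 = -0.54851, ln C = (101.0000·-2.0546 − 17.0000·-24.5020)/115.0000 = 1.81753, so C = exp(1.81753) = 6.15662.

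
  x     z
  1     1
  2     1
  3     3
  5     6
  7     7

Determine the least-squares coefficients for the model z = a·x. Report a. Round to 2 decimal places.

a = 1.03

Normal-equation sums: Σx·x = 88.
Right-hand side: Σx·z = 91.
AᵀA·[a]ᵀ = Aᵀz becomes [[88]]·[a]ᵀ = [91]ᵀ.
Hence a = 91 / 88 ≈ 1.03409.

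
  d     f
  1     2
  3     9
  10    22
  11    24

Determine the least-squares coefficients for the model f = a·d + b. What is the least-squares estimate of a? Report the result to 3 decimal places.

a = 2.097

Entries of XᵀX: Σd·d = 231, Σd = 25, Σ1 = 4.
And Σd·f = 513, Σf = 57.
So XᵀX·[a, b]ᵀ = Xᵀf: [[231, 25]; [25, 4]]·[a, b]ᵀ = [513, 57]ᵀ.
Determinant 231·4 − 25² = 299.
a = (513·4 − 25·57)/299 = 627/299; b = (231·57 − 25·513)/299 = 342/299.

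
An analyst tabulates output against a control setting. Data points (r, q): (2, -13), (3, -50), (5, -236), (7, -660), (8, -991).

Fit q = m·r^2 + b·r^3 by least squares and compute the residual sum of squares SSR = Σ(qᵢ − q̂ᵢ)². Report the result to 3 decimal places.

SSR = 1.837

Compute the Gram sums: Σr^2·r^2 = 7219, Σr^2·r^3 = 52975, Σr^3·r^3 = 396211.
And Σr^2·q = -102166, Σr^3·q = -764726.
det = 7219·396211 − 52975² = 53896584.
m = ((-102166)·396211 − 52975·(-764726))/53896584 = 4008353/6737073; b = (7219·(-764726) − 52975·(-102166))/53896584 = -13539143/6737073.
Residuals: 4697783/6737073, -351046/320813, 2234822/6737073, 49932/320813, -932719/6737073; SSR = 12376138/6737073.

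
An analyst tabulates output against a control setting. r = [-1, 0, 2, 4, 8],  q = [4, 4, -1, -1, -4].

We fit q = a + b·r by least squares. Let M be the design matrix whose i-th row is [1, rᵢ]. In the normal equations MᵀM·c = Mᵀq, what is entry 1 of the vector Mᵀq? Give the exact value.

2

Entry 1 ↔ basis 1, so (Mᵀq)_{1} = Σᵢ qᵢ = (1)·(4) + (1)·(4) + (1)·(-1) + (1)·(-1) + (1)·(-4) = 2.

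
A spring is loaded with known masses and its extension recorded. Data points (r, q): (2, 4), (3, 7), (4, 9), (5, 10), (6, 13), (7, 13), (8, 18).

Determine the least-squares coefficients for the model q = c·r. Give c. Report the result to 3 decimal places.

The normal equations are: 203·c = 428.
(Σr·r = 203, Σr·q = 428.)
c = 428/203 = 2.10837.

c = 2.108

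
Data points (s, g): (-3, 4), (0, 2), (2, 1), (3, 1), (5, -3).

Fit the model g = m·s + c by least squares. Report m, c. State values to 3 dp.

Sums needed: Σs·s = 47, Σs = 7, Σ1 = 5.
Right-hand side: Σs·g = -22, Σg = 5.
Eliminating c: 5·(row 1) − 7·(row 2) gives 186·m = 5·(-22) − 7·5 = -145, so m = -145/186.
Then c = (5 − 7·(-145/186))/5 = 389/186.

m = -0.780, c = 2.091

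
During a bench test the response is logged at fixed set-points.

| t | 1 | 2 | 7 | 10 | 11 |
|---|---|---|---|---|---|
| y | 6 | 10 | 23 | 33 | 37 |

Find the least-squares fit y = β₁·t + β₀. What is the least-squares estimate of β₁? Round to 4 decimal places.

β₁ = 2.9976

From the data, Σt·t = 275, Σt = 31, Σ1 = 5.
For Xᵀy: Σt·y = 924, Σy = 109.
XᵀX·[β₁, β₀]ᵀ = Xᵀy becomes [[275, 31]; [31, 5]]·[β₁, β₀]ᵀ = [924, 109]ᵀ.
Determinant 275·5 − 31² = 414.
β₁ = (924·5 − 31·109)/414 = 1241/414; β₀ = (275·109 − 31·924)/414 = 1331/414.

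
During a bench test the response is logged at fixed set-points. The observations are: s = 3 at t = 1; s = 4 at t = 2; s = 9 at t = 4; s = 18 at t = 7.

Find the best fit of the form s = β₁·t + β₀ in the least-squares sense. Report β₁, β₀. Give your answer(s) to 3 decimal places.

The normal system MᵀM·[β₁, β₀]ᵀ = Mᵀs is [[70, 14]; [14, 4]]·[β₁, β₀]ᵀ = [173, 34]ᵀ.
det = 70·4 − 14² = 84.
β₁ = (173·4 − 14·34)/84 = 18/7; β₀ = (70·34 − 14·173)/84 = -1/2.

β₁ = 2.571, β₀ = -0.500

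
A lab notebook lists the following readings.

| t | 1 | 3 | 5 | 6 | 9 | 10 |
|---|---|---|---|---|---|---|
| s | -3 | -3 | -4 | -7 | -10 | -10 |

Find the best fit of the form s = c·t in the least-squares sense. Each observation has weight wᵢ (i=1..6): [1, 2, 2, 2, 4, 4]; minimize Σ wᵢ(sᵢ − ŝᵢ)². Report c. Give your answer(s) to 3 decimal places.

c = -1.046

With design matrix A, AᵀWA = [[865]] and AᵀWs = [-905]ᵀ.
c = (-905)/865 = -1.04624.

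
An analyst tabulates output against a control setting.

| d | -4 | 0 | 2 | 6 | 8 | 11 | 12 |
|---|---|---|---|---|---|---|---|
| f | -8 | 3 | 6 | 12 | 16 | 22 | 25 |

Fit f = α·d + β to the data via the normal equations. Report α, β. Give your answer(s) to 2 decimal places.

The normal system MᵀM·[α, β]ᵀ = Mᵀf is [[385, 35]; [35, 7]]·[α, β]ᵀ = [786, 76]ᵀ.
Δ = 385·7 − 35² = 1470.
α = (786·7 − 35·76)/1470 = 29/15; β = (385·76 − 35·786)/1470 = 25/21.

α = 1.93, β = 1.19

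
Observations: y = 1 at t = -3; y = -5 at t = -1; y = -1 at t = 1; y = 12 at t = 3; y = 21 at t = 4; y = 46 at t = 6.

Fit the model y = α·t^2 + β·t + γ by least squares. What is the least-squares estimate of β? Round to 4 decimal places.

From the data, Σt^2·t^2 = 1716, Σt^2·t = 280, Σt^2 = 72, Σt·t = 72, Σt = 10, Σ1 = 6.
For Mᵀy: Σt^2·y = 2103, Σt·y = 397, Σy = 74.
Inverting the 3×3 Gram matrix, [α, β, γ]ᵀ = [35165/32316, 9691/5386, -60163/16158]ᵀ.

β = 1.7993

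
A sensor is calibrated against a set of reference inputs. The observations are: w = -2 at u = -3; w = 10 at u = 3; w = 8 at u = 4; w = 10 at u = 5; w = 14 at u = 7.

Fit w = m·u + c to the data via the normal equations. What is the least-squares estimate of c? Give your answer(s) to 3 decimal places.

Setting ∂/∂m … = 0 gives: 108·m + 16·c = 216;  16·m + 5·c = 40.
(Σu·u = 108, Σu = 16, Σ1 = 5, Σu·w = 216, Σw = 40.)
Δ = 108·5 − 16² = 284.
m = (216·5 − 16·40)/284 = 110/71; c = (108·40 − 16·216)/284 = 216/71.

c = 3.042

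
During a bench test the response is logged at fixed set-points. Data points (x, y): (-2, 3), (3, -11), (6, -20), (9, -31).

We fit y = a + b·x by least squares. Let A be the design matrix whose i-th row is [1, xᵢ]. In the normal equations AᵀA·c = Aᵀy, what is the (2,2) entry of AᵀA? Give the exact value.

Row 2 ↔ basis x, column 2 ↔ basis x, so (AᵀA)_{2,2} = Σᵢ (x)·(x) = (-2)·(-2) + (3)·(3) + (6)·(6) + (9)·(9) = 130.

130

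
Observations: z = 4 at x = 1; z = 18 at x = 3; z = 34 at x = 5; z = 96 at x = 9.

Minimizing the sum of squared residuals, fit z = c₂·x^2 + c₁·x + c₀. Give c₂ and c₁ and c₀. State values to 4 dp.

c₂ = 0.9318, c₁ = 2.0727, c₀ = 1.6500

The normal equations are: 7268·c₂ + 882·c₁ + 116·c₀ = 8792;  882·c₂ + 116·c₁ + 18·c₀ = 1092;  116·c₂ + 18·c₁ + 4·c₀ = 152.
(Σx^2·x^2 = 7268, Σx^2·x = 882, Σx^2 = 116, Σx·x = 116, Σx = 18, Σ1 = 4, Σx^2·z = 8792, Σx·z = 1092, Σz = 152.)
Row-reducing yields c₂ = 41/44, c₁ = 114/55, c₀ = 33/20.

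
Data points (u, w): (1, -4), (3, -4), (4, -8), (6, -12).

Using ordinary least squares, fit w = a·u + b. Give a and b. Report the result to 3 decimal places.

a = -1.692, b = -1.077

From the data, Σu·u = 62, Σu = 14, Σ1 = 4.
For Mᵀw: Σu·w = -120, Σw = -28.
Δ = 62·4 − 14² = 52.
a = ((-120)·4 − 14·(-28))/52 = -22/13; b = (62·(-28) − 14·(-120))/52 = -14/13.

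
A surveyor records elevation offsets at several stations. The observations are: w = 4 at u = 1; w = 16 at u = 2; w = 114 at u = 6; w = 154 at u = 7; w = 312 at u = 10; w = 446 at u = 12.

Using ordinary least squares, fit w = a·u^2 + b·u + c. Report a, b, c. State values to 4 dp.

a = 3.0385, b = 0.6200, c = 1.2629

The normal system AᵀA·[a, b, c]ᵀ = Aᵀw is [[34450, 3296, 334]; [3296, 334, 38]; [334, 38, 6]]·[a, b, c]ᵀ = [107142, 10270, 1046]ᵀ.
Row-reducing yields a = 28012/9219, b = 5716/9219, c = 3881/3073.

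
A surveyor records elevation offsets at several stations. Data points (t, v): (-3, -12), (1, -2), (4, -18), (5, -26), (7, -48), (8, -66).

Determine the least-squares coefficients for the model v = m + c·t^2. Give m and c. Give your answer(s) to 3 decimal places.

XᵀX·[m, c]ᵀ = Xᵀv reads: 6·m + 164·c = -172;  164·m + 7460·c = -7624.
(Σ1 = 6, Σt^2 = 164, Σt^2·t^2 = 7460, Σv = -172, Σt^2·v = -7624.)
Δ = 6·7460 − 164² = 17864.
m = ((-172)·7460 − 164·(-7624))/17864 = -4098/2233; c = (6·(-7624) − 164·(-172))/17864 = -2192/2233.

m = -1.835, c = -0.982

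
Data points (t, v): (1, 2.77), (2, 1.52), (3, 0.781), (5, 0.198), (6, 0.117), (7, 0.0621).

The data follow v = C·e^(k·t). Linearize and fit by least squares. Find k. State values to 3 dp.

Let Y = ln v. Fitting Y = k·t + ln C by least squares:
Σt = 24.0000, Σ(t)² = 124.0000, Σln v = -5.3537, Σt·ln v = -39.3093.
Equations: 124.0000·k + 24.0000·ln C = -39.3093;  24.0000·k + 6·ln C = -5.3537.
Δ = 124.0000·6 − (24.0000)² = 168.0000; k = (-39.3093·6 − 24.0000·-5.3537)/168.0000 = -0.63909, ln C = (124.0000·-5.3537 − 24.0000·-39.3093)/168.0000 = 1.66407.

k = -0.639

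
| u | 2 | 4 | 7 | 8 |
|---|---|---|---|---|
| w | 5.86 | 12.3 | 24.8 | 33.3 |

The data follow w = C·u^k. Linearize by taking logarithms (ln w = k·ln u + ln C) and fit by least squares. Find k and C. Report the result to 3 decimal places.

With ln wᵢ as the transformed response and ln uᵢ as the regressor:
Σln u = 6.1048, Σ(ln u)² = 10.5129, Σln w = 10.9941, Σln u·ln w = 18.2422.
Equations: 10.5129·k + 6.1048·ln C = 18.2422;  6.1048·k + 4·ln C = 10.9941.
Solving (det = 4.7831): k = 1.22346, ln C = 0.88129, so C = exp(0.88129) = 2.41402.

k = 1.223, C = 2.414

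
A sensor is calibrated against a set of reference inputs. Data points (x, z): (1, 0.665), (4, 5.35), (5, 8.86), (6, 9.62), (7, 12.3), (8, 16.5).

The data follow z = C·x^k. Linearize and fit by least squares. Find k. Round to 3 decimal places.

k = 1.526

Let Y = ln z. Fitting Y = k·ln x + ln C by least squares:
Sums: Σln x = 8.8128, Σ(ln x)² = 15.8331, Σln z = 11.0275, Σln x·ln z = 20.6052.
Normal system: [[15.8331, 8.8128]; [8.8128, 6]]·[k, ln C]ᵀ = [20.6052, 11.0275]ᵀ.
Slope k = (n·Σln x·ln z − Σln x·Σln z)/(n·Σ(ln x)² − (Σln x)²) = (6·20.6052 − 8.8128·11.0275)/17.3327 = 1.52587; ln C = (Σln z − k·Σln x)/n = -0.40330.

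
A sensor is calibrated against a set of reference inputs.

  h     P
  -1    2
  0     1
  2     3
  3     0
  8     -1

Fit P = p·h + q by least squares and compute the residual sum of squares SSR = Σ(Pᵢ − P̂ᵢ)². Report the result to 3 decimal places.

The normal system AᵀA·[p, q]ᵀ = AᵀP is [[78, 12]; [12, 5]]·[p, q]ᵀ = [-4, 5]ᵀ.
Eliminating q: 5·(row 1) − 12·(row 2) gives 246·p = 5·(-4) − 12·5 = -80, so p = -40/123.
Then q = (5 − 12·(-40/123))/5 = 73/41.
Residuals: -13/123, -32/41, 230/123, -33/41, -22/123; SSR = 590/123.

SSR = 4.797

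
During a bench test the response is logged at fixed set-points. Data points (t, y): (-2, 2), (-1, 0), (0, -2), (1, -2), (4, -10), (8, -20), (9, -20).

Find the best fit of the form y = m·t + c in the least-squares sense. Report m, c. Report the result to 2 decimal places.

MᵀM·[m, c]ᵀ = Mᵀy reads: 167·m + 19·c = -386;  19·m + 7·c = -52.
det = 167·7 − 19² = 808.
m = ((-386)·7 − 19·(-52))/808 = -857/404; c = (167·(-52) − 19·(-386))/808 = -675/404.

m = -2.12, c = -1.67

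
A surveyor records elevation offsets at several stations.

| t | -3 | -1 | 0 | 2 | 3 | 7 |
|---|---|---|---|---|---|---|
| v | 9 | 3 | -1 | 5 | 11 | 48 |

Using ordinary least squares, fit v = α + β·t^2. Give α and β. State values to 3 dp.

α = 0.927, β = 0.964

Setting ∂/∂α … = 0 gives: 6·α + 72·β = 75;  72·α + 2580·β = 2555.
(Σ1 = 6, Σt^2 = 72, Σt^2·t^2 = 2580, Σv = 75, Σt^2·v = 2555.)
Eliminating β: 2580·(row 1) − 72·(row 2) gives 10296·α = 2580·75 − 72·2555 = 9540, so α = 265/286.
Then β = (2555 − 72·(265/286))/2580 = 1655/1716.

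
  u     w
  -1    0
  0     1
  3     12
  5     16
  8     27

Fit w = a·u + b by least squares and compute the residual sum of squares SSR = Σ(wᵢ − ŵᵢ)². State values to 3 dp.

SSR = 4.726

Normal-equation sums: Σu·u = 99, Σu = 15, Σ1 = 5.
And Σu·w = 332, Σw = 56.
AᵀA·[a, b]ᵀ = Aᵀw becomes [[99, 15]; [15, 5]]·[a, b]ᵀ = [332, 56]ᵀ.
Determinant 99·5 − 15² = 270.
a = (332·5 − 15·56)/270 = 82/27; b = (99·56 − 15·332)/270 = 94/45.
Residuals: 128/135, -49/45, 4/5, -172/135, 83/135; SSR = 638/135.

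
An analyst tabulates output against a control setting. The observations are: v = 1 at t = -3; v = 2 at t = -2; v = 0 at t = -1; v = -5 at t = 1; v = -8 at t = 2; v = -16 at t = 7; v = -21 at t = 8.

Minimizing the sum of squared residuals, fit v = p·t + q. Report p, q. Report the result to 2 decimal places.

With design matrix A, AᵀA = [[132, 12]; [12, 7]] and Aᵀv = [-308, -47]ᵀ.
Eliminating q: 7·(row 1) − 12·(row 2) gives 780·p = 7·(-308) − 12·(-47) = -1592, so p = -398/195.
Then q = ((-47) − 12·(-398/195))/7 = -209/65.

p = -2.04, q = -3.22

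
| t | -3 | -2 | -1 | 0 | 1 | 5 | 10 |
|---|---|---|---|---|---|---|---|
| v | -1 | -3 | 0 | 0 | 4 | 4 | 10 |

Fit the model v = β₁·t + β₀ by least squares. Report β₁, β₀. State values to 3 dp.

β₁ = 0.899, β₀ = 0.716

With design matrix X, XᵀX = [[140, 10]; [10, 7]] and Xᵀv = [133, 14]ᵀ.
det = 140·7 − 10² = 880.
β₁ = (133·7 − 10·14)/880 = 791/880; β₀ = (140·14 − 10·133)/880 = 63/88.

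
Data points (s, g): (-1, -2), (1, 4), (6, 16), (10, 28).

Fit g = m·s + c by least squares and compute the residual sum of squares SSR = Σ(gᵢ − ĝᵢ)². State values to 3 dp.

Forming MᵀM = [[138, 16]; [16, 4]] and Mᵀg = [382, 46]ᵀ gives MᵀM·[m, c]ᵀ = Mᵀg.
Δ = 138·4 − 16² = 296.
m = (382·4 − 16·46)/296 = 99/37; c = (138·46 − 16·382)/296 = 59/74.
Residuals: -9/74, 39/74, -63/74, 33/74; SSR = 45/37.

SSR = 1.216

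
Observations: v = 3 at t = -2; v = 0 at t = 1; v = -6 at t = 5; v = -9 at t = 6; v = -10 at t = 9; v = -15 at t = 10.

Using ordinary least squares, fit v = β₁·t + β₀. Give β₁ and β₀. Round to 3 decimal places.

Forming XᵀX = [[247, 29]; [29, 6]] and Xᵀv = [-330, -37]ᵀ gives XᵀX·[β₁, β₀]ᵀ = Xᵀv.
Eliminating β₀: 6·(row 1) − 29·(row 2) gives 641·β₁ = 6·(-330) − 29·(-37) = -907, so β₁ = -907/641.
Then β₀ = ((-37) − 29·(-907/641))/6 = 431/641.

β₁ = -1.415, β₀ = 0.672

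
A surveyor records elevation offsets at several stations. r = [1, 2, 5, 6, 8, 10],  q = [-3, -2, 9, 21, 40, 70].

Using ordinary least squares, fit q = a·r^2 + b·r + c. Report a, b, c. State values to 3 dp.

a = 0.933, b = -2.171, c = -1.689

Compute the Gram sums: Σr^2·r^2 = 16034, Σr^2·r = 1862, Σr^2 = 230, Σr·r = 230, Σr = 32, Σ1 = 6.
Right-hand side: Σr^2·q = 10530, Σr·q = 1184, Σq = 135.
So XᵀX·[a, b, c]ᵀ = Xᵀq: [[16034, 1862, 230]; [1862, 230, 32]; [230, 32, 6]]·[a, b, c]ᵀ = [10530, 1184, 135]ᵀ.
Solving the 3×3 system (Gaussian elimination) gives a = 34403/36870, b = -80051/36870, c = -10378/6145.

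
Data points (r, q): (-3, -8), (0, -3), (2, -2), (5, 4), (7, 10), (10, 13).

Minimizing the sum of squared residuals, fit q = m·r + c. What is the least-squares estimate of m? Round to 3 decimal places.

m = 1.683

Setting ∂/∂m … = 0 gives: 187·m + 21·c = 240;  21·m + 6·c = 14.
det = 187·6 − 21² = 681.
m = (240·6 − 21·14)/681 = 382/227; c = (187·14 − 21·240)/681 = -2422/681.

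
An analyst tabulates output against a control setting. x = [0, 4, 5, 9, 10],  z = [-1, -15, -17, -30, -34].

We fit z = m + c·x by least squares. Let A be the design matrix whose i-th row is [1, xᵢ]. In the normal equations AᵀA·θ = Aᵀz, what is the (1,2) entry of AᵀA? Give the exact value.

Row 1 ↔ basis 1, column 2 ↔ basis x, so (AᵀA)_{1,2} = Σᵢ x = (1)·(0) + (1)·(4) + (1)·(5) + (1)·(9) + (1)·(10) = 28.

28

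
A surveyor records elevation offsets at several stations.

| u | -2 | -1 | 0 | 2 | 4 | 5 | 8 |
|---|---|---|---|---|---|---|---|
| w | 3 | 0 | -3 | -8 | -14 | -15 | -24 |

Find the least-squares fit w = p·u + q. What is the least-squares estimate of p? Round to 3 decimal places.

p = -2.655

Entries of XᵀX: Σu·u = 114, Σu = 16, Σ1 = 7.
For Xᵀw: Σu·w = -345, Σw = -61.
So XᵀX·[p, q]ᵀ = Xᵀw: [[114, 16]; [16, 7]]·[p, q]ᵀ = [-345, -61]ᵀ.
Determinant 114·7 − 16² = 542.
p = ((-345)·7 − 16·(-61))/542 = -1439/542; q = (114·(-61) − 16·(-345))/542 = -717/271.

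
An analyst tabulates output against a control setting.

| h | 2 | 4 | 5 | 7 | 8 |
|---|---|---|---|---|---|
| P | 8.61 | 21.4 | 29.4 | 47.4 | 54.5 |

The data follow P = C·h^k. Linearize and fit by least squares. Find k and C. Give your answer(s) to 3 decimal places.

Let Y = ln P. Fitting Y = k·ln h + ln C by least squares:
Σln h = 7.7142, Σ(ln h)² = 13.1032, Σln P = 16.4541, Σln h·ln P = 27.0031.
Equations: 13.1032·k + 7.7142·ln C = 27.0031;  7.7142·k + 5·ln C = 16.4541.
Slope k = (n·Σln h·ln P − Σln h·Σln P)/(n·Σ(ln h)² − (Σln h)²) = (5·27.0031 − 7.7142·16.4541)/6.0066 = 1.34594; ln C = (Σln P − k·Σln h)/n = 1.21424, so C = exp(1.21424) = 3.36775.

k = 1.346, C = 3.368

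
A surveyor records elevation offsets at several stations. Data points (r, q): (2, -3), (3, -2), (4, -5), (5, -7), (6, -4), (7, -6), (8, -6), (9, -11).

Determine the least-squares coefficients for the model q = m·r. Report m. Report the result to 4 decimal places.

m = -0.9859

Normal-equation sums: Σr·r = 284.
For Aᵀq: Σr·q = -280.
m = (-280)/284 = -0.985915.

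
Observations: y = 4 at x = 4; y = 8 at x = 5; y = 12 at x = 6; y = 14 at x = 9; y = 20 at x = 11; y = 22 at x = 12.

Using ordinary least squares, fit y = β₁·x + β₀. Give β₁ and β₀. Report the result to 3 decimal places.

β₁ = 2.030, β₀ = -2.571

Normal-equation sums: Σx·x = 423, Σx = 47, Σ1 = 6.
For Mᵀy: Σx·y = 738, Σy = 80.
Determinant 423·6 − 47² = 329.
β₁ = (738·6 − 47·80)/329 = 668/329; β₀ = (423·80 − 47·738)/329 = -18/7.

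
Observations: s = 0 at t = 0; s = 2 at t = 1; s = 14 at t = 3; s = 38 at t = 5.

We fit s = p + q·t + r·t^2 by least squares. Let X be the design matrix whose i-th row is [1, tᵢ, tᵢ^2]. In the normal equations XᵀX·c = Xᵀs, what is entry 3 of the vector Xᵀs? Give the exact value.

Entry 3 ↔ basis t^2, so (Xᵀs)_{3} = Σᵢ (t^2)·sᵢ = (0)·(0) + (1)·(2) + (9)·(14) + (25)·(38) = 1078.

1078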